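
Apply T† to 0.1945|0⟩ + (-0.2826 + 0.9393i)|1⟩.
0.1945|0⟩ + (0.4644 + 0.864i)|1⟩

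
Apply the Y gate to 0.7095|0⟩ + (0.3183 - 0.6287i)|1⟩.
(-0.6287 - 0.3183i)|0⟩ + 0.7095i|1⟩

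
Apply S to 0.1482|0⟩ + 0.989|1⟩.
0.1482|0⟩ + 0.989i|1⟩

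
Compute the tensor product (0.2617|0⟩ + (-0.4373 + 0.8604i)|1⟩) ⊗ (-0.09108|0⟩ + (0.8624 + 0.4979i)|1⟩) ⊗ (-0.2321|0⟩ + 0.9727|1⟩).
0.005532|000⟩ - 0.02318|001⟩ + (-0.05238 - 0.03024i)|010⟩ + (0.2195 + 0.1267i)|011⟩ + (-0.009244 + 0.01819i)|100⟩ + (0.03874 - 0.07623i)|101⟩ + (0.187 - 0.1217i)|110⟩ + (-0.7835 + 0.51i)|111⟩

amp(|b₁b₂…⟩) = product of the factor amplitudes for bits b₁, b₂, …; only kets whose every factor amplitude is nonzero survive.
|000⟩: (0.2617)(-0.09108)(-0.2321) = 0.005532
|001⟩: (0.2617)(-0.09108)(0.9727) = -0.02318
|010⟩: (0.2617)(0.8624 + 0.4979i)(-0.2321) = (-0.05238 - 0.03024i)
|011⟩: (0.2617)(0.8624 + 0.4979i)(0.9727) = (0.2195 + 0.1267i)
|100⟩: (-0.4373 + 0.8604i)(-0.09108)(-0.2321) = (-0.009244 + 0.01819i)
|101⟩: (-0.4373 + 0.8604i)(-0.09108)(0.9727) = (0.03874 - 0.07623i)
|110⟩: (-0.4373 + 0.8604i)(0.8624 + 0.4979i)(-0.2321) = (0.187 - 0.1217i)
|111⟩: (-0.4373 + 0.8604i)(0.8624 + 0.4979i)(0.9727) = (-0.7835 + 0.51i)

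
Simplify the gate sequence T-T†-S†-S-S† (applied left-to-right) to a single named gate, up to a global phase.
S†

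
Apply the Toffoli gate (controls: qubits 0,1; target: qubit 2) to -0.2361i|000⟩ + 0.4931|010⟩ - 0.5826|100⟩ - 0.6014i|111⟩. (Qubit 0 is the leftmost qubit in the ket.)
-0.2361i|000⟩ + 0.4931|010⟩ - 0.5826|100⟩ - 0.6014i|110⟩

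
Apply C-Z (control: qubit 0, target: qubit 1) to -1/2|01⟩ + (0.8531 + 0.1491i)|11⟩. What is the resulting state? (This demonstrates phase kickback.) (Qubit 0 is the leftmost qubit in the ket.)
-1/2|01⟩ + (-0.8531 - 0.1491i)|11⟩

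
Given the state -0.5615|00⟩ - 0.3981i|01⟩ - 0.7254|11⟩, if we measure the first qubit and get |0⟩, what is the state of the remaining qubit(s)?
-0.8158|0⟩ - 0.5784i|1⟩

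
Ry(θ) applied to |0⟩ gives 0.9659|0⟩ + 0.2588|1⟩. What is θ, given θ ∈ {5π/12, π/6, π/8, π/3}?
π/6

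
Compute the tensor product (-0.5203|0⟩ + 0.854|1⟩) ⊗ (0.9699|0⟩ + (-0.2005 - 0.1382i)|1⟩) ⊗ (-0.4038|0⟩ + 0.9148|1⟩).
0.2038|000⟩ - 0.4616|001⟩ + (-0.04212 - 0.02904i)|010⟩ + (0.09543 + 0.06578i)|011⟩ - 0.3345|100⟩ + 0.7577|101⟩ + (0.06914 + 0.04766i)|110⟩ + (-0.1566 - 0.108i)|111⟩

amp(|b₁b₂…⟩) = product of the factor amplitudes for bits b₁, b₂, …; only kets whose every factor amplitude is nonzero survive.
|000⟩: (-0.5203)(0.9699)(-0.4038) = 0.2038
|001⟩: (-0.5203)(0.9699)(0.9148) = -0.4616
|010⟩: (-0.5203)(-0.2005 - 0.1382i)(-0.4038) = (-0.04212 - 0.02904i)
|011⟩: (-0.5203)(-0.2005 - 0.1382i)(0.9148) = (0.09543 + 0.06578i)
|100⟩: (0.854)(0.9699)(-0.4038) = -0.3345
|101⟩: (0.854)(0.9699)(0.9148) = 0.7577
|110⟩: (0.854)(-0.2005 - 0.1382i)(-0.4038) = (0.06914 + 0.04766i)
|111⟩: (0.854)(-0.2005 - 0.1382i)(0.9148) = (-0.1566 - 0.108i)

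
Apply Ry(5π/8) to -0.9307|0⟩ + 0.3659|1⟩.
-0.8213|0⟩ - 0.5706|1⟩

Ry(5π/8) = [[cos(θ/2), −sin(θ/2)], [sin(θ/2), cos(θ/2)]]; θ = 5π/8, cos(θ/2) ≈ 0.55557, sin(θ/2) ≈ 0.83147.
With a = amp(|0⟩) = -0.9307 and b = amp(|1⟩) = 0.3659:
new amp(|0⟩) = (0.55557)·a + (-0.83147)·b = -0.8213
new amp(|1⟩) = (0.83147)·a + (0.55557)·b = -0.5706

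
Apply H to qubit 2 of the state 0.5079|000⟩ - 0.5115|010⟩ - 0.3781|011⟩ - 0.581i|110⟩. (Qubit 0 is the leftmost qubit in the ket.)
0.3591|000⟩ + 0.3591|001⟩ - 0.629|010⟩ - 0.09433|011⟩ - 0.4108i|110⟩ - 0.4108i|111⟩

H on qubit 2 mixes each pair of kets that differ only in qubit 2: amplitudes (a, b) of (|…0…⟩, |…1…⟩) become ((a + b)/√2, (a − b)/√2). Kets absent from the input have amplitude 0.
(|000⟩, |001⟩): (a, b) = (0.5079, 0) → (0.3591, 0.3591)
(|010⟩, |011⟩): (a, b) = (-0.5115, -0.3781) → (-0.629, -0.09433)
(|110⟩, |111⟩): (a, b) = (-0.581i, 0) → (-0.4108i, -0.4108i)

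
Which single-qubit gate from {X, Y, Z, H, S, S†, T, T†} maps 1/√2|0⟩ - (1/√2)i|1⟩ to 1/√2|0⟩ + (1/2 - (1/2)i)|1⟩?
T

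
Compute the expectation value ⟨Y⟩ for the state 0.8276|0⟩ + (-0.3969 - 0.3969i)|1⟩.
-0.6569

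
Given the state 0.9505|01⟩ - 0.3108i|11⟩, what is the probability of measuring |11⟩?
0.0966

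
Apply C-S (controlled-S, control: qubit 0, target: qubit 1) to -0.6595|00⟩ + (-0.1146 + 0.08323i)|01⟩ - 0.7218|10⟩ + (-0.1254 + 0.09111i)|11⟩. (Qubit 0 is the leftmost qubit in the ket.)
-0.6595|00⟩ + (-0.1146 + 0.08323i)|01⟩ - 0.7218|10⟩ + (-0.09111 - 0.1254i)|11⟩

C-S leaves the control-|0⟩ kets |00⟩, |01⟩ unchanged and applies S to qubit 1 on the control-|1⟩ pair (|10⟩, |11⟩).
S = [[1, 0], [0, i]].
With a = amp(|10⟩) = -0.7218 and b = amp(|11⟩) = (-0.1254 + 0.09111i):
new amp(|10⟩) = (1)·a = -0.7218
new amp(|11⟩) = (i)·b = (-0.09111 - 0.1254i)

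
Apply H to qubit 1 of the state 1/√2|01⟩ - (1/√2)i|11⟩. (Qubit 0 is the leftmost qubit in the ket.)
1/2|00⟩ - 1/2|01⟩ - (1/2)i|10⟩ + (1/2)i|11⟩

H on qubit 1 mixes each pair of kets that differ only in qubit 1: amplitudes (a, b) of (|…0…⟩, |…1…⟩) become ((a + b)/√2, (a − b)/√2). Kets absent from the input have amplitude 0.
(|00⟩, |01⟩): (a, b) = (0, 1/√2) → (1/2, -1/2)
(|10⟩, |11⟩): (a, b) = (0, -(1/√2)i) → (-(1/2)i, (1/2)i)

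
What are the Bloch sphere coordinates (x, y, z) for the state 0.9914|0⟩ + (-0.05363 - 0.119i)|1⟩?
(-0.1063, -0.236, 0.9658)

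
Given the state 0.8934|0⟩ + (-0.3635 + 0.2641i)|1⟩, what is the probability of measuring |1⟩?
0.2019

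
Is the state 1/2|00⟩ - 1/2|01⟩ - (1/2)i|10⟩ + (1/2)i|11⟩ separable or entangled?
Separable

Writing the state as a|00⟩ + b|01⟩ + c|10⟩ + d|11⟩, it is a product state iff ad − bc = 0.
Here (a, b, c, d) = (1/2, -1/2, -(1/2)i, (1/2)i): ad − bc = (1/2)((1/2)i) − (-1/2)(-(1/2)i) = 0, so the state is separable.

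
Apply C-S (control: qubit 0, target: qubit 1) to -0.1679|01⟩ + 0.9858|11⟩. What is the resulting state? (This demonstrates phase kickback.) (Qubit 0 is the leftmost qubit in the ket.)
-0.1679|01⟩ + 0.9858i|11⟩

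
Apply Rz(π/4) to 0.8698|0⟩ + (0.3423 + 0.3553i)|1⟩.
(0.8036 - 0.3329i)|0⟩ + (0.1803 + 0.4592i)|1⟩

Rz(π/4) = [[e^(−iθ/2), 0], [0, e^(iθ/2)]] with e^(±iθ/2) = cos(θ/2) ± i·sin(θ/2); θ = π/4, cos(θ/2) ≈ 0.92388, sin(θ/2) ≈ 0.382683.
With a = amp(|0⟩) = 0.8698 and b = amp(|1⟩) = (0.3423 + 0.3553i):
new amp(|0⟩) = (0.92388 - 0.382683i)·a = (0.8036 - 0.3329i)
new amp(|1⟩) = (0.92388 + 0.382683i)·b = (0.1803 + 0.4592i)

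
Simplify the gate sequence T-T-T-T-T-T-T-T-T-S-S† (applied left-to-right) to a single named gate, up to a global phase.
T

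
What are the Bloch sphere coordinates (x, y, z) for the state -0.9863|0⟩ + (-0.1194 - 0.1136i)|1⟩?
(0.2355, 0.2241, 0.9456)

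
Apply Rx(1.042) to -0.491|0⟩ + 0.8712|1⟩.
(-0.4259 - 0.4336i)|0⟩ + (0.7556 + 0.2444i)|1⟩

Rx(1.042) = [[cos(θ/2), −i·sin(θ/2)], [−i·sin(θ/2), cos(θ/2)]]; θ = 1.042, cos(θ/2) ≈ 0.867322, sin(θ/2) ≈ 0.497748.
With a = amp(|0⟩) = -0.491 and b = amp(|1⟩) = 0.8712:
new amp(|0⟩) = (0.867322)·a + (-0.497748i)·b = (-0.4259 - 0.4336i)
new amp(|1⟩) = (-0.497748i)·a + (0.867322)·b = (0.7556 + 0.2444i)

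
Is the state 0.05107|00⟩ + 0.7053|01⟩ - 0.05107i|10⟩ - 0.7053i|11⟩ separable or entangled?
Separable

Writing the state as a|00⟩ + b|01⟩ + c|10⟩ + d|11⟩, it is a product state iff ad − bc = 0.
Here (a, b, c, d) = (0.05107, 0.7053, -0.05107i, -0.7053i): ad − bc = (0.05107)(-0.7053i) − (0.7053)(-0.05107i) = 0, so the state is separable.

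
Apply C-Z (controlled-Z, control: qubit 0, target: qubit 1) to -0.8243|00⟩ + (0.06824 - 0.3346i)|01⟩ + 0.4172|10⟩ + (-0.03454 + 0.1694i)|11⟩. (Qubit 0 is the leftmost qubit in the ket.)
-0.8243|00⟩ + (0.06824 - 0.3346i)|01⟩ + 0.4172|10⟩ + (0.03454 - 0.1694i)|11⟩

C-Z leaves the control-|0⟩ kets |00⟩, |01⟩ unchanged and applies Z to qubit 1 on the control-|1⟩ pair (|10⟩, |11⟩).
Z = [[1, 0], [0, -1]].
With a = amp(|10⟩) = 0.4172 and b = amp(|11⟩) = (-0.03454 + 0.1694i):
new amp(|10⟩) = (1)·a = 0.4172
new amp(|11⟩) = (-1)·b = (0.03454 - 0.1694i)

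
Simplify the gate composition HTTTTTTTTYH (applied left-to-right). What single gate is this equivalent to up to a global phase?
Y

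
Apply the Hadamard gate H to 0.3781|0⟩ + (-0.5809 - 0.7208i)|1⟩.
(-0.1434 - 0.5097i)|0⟩ + (0.6781 + 0.5097i)|1⟩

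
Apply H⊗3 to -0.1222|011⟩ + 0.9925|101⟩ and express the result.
0.3077|000⟩ - 0.3077|001⟩ + 0.3941|010⟩ - 0.3941|011⟩ - 0.3941|100⟩ + 0.3941|101⟩ - 0.3077|110⟩ + 0.3077|111⟩

H⊗3 gives amp(|y⟩) = (1/2√2) Σ_x (−1)^(x·y) amp(|x⟩), where x·y is the number of positions in which both x and y have a 1.
|000⟩: (-0.1222 + 0.9925)/(2√2) = 0.3077
|001⟩: (0.1222 - 0.9925)/(2√2) = -0.3077
|010⟩: (0.1222 + 0.9925)/(2√2) = 0.3941
|011⟩: (-0.1222 - 0.9925)/(2√2) = -0.3941
|100⟩: (-0.1222 - 0.9925)/(2√2) = -0.3941
|101⟩: (0.1222 + 0.9925)/(2√2) = 0.3941
|110⟩: (0.1222 - 0.9925)/(2√2) = -0.3077
|111⟩: (-0.1222 + 0.9925)/(2√2) = 0.3077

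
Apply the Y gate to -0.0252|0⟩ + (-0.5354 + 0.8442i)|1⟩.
(0.8442 + 0.5354i)|0⟩ - 0.0252i|1⟩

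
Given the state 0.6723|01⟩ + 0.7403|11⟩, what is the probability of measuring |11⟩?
0.548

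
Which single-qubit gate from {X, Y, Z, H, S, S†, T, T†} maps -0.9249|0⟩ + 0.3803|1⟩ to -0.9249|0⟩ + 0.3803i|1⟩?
S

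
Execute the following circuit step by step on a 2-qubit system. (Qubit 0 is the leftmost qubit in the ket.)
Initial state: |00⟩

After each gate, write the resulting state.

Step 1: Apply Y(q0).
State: i|10⟩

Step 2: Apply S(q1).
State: i|10⟩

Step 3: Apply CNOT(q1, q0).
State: i|10⟩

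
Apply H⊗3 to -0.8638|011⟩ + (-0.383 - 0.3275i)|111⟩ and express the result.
(-0.4408 - 0.1158i)|000⟩ + (0.4408 + 0.1158i)|001⟩ + (0.4408 + 0.1158i)|010⟩ + (-0.4408 - 0.1158i)|011⟩ + (-0.17 + 0.1158i)|100⟩ + (0.17 - 0.1158i)|101⟩ + (0.17 - 0.1158i)|110⟩ + (-0.17 + 0.1158i)|111⟩

H⊗3 gives amp(|y⟩) = (1/2√2) Σ_x (−1)^(x·y) amp(|x⟩), where x·y is the number of positions in which both x and y have a 1.
|000⟩: (-0.8638 + (-0.383 - 0.3275i))/(2√2) = (-0.4408 - 0.1158i)
|001⟩: (0.8638 - (-0.383 - 0.3275i))/(2√2) = (0.4408 + 0.1158i)
|010⟩: (0.8638 - (-0.383 - 0.3275i))/(2√2) = (0.4408 + 0.1158i)
|011⟩: (-0.8638 + (-0.383 - 0.3275i))/(2√2) = (-0.4408 - 0.1158i)
|100⟩: (-0.8638 - (-0.383 - 0.3275i))/(2√2) = (-0.17 + 0.1158i)
|101⟩: (0.8638 + (-0.383 - 0.3275i))/(2√2) = (0.17 - 0.1158i)
|110⟩: (0.8638 + (-0.383 - 0.3275i))/(2√2) = (0.17 - 0.1158i)
|111⟩: (-0.8638 - (-0.383 - 0.3275i))/(2√2) = (-0.17 + 0.1158i)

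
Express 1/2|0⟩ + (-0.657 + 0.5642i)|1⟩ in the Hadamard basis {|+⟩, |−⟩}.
(-0.111 + 0.3989i)|+⟩ + (0.8181 - 0.3989i)|−⟩

With |ψ⟩ = α|0⟩ + β|1⟩, the Hadamard-basis coefficients are ⟨+|ψ⟩ = (α + β)/√2 and ⟨−|ψ⟩ = (α − β)/√2.
Here α = 1/2, β = (-0.657 + 0.5642i): (α + β)/√2 = (-0.111 + 0.3989i), (α − β)/√2 = (0.8181 - 0.3989i).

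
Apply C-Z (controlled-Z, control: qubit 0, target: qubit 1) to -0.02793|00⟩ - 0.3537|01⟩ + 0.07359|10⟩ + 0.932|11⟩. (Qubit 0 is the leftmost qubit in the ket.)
-0.02793|00⟩ - 0.3537|01⟩ + 0.07359|10⟩ - 0.932|11⟩

C-Z leaves the control-|0⟩ kets |00⟩, |01⟩ unchanged and applies Z to qubit 1 on the control-|1⟩ pair (|10⟩, |11⟩).
Z = [[1, 0], [0, -1]].
With a = amp(|10⟩) = 0.07359 and b = amp(|11⟩) = 0.932:
new amp(|10⟩) = (1)·a = 0.07359
new amp(|11⟩) = (-1)·b = -0.932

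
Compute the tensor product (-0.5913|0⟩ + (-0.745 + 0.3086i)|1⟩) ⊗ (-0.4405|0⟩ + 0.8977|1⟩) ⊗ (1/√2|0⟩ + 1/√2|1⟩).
0.1842|000⟩ + 0.1842|001⟩ - 0.3753|010⟩ - 0.3753|011⟩ + (0.2321 - 0.09612i)|100⟩ + (0.2321 - 0.09612i)|101⟩ + (-0.4729 + 0.1959i)|110⟩ + (-0.4729 + 0.1959i)|111⟩

amp(|b₁b₂…⟩) = product of the factor amplitudes for bits b₁, b₂, …; only kets whose every factor amplitude is nonzero survive.
|000⟩: (-0.5913)(-0.4405)(1/√2) = 0.1842
|001⟩: (-0.5913)(-0.4405)(1/√2) = 0.1842
|010⟩: (-0.5913)(0.8977)(1/√2) = -0.3753
|011⟩: (-0.5913)(0.8977)(1/√2) = -0.3753
|100⟩: (-0.745 + 0.3086i)(-0.4405)(1/√2) = (0.2321 - 0.09612i)
|101⟩: (-0.745 + 0.3086i)(-0.4405)(1/√2) = (0.2321 - 0.09612i)
|110⟩: (-0.745 + 0.3086i)(0.8977)(1/√2) = (-0.4729 + 0.1959i)
|111⟩: (-0.745 + 0.3086i)(0.8977)(1/√2) = (-0.4729 + 0.1959i)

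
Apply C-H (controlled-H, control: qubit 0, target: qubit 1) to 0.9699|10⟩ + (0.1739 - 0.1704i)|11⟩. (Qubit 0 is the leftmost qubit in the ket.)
(0.8088 - 0.1205i)|10⟩ + (0.5629 + 0.1205i)|11⟩

C-H leaves the control-|0⟩ kets |00⟩, |01⟩ unchanged and applies H to qubit 1 on the control-|1⟩ pair (|10⟩, |11⟩).
H = [[1/√2, 1/√2], [1/√2, -1/√2]].
With a = amp(|10⟩) = 0.9699 and b = amp(|11⟩) = (0.1739 - 0.1704i):
new amp(|10⟩) = (1/√2)·a + (1/√2)·b = (0.8088 - 0.1205i)
new amp(|11⟩) = (1/√2)·a + (-1/√2)·b = (0.5629 + 0.1205i)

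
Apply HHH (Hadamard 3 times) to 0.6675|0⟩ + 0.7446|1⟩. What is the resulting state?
0.9985|0⟩ - 0.05452|1⟩

H² = I, so H^3 = H: a single Hadamard. With (a, b) = (0.6675, 0.7446), H gives ((a + b)/√2, (a − b)/√2) = (0.9985, -0.05452).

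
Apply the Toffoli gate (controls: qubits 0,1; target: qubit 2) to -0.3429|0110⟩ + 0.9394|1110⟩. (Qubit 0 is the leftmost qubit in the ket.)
-0.3429|0110⟩ + 0.9394|1100⟩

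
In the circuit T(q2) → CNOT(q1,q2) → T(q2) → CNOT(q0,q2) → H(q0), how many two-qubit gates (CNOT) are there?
2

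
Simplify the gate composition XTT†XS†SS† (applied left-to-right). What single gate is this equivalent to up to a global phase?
S†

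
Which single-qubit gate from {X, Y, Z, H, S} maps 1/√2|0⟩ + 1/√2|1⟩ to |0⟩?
H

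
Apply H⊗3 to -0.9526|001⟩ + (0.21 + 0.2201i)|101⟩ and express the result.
(-0.2625 + 0.07782i)|000⟩ + (0.2625 - 0.07782i)|001⟩ + (-0.2625 + 0.07782i)|010⟩ + (0.2625 - 0.07782i)|011⟩ + (-0.411 - 0.07782i)|100⟩ + (0.411 + 0.07782i)|101⟩ + (-0.411 - 0.07782i)|110⟩ + (0.411 + 0.07782i)|111⟩

H⊗3 gives amp(|y⟩) = (1/2√2) Σ_x (−1)^(x·y) amp(|x⟩), where x·y is the number of positions in which both x and y have a 1.
|000⟩: (-0.9526 + (0.21 + 0.2201i))/(2√2) = (-0.2625 + 0.07782i)
|001⟩: (0.9526 - (0.21 + 0.2201i))/(2√2) = (0.2625 - 0.07782i)
|010⟩: (-0.9526 + (0.21 + 0.2201i))/(2√2) = (-0.2625 + 0.07782i)
|011⟩: (0.9526 - (0.21 + 0.2201i))/(2√2) = (0.2625 - 0.07782i)
|100⟩: (-0.9526 - (0.21 + 0.2201i))/(2√2) = (-0.411 - 0.07782i)
|101⟩: (0.9526 + (0.21 + 0.2201i))/(2√2) = (0.411 + 0.07782i)
|110⟩: (-0.9526 - (0.21 + 0.2201i))/(2√2) = (-0.411 - 0.07782i)
|111⟩: (0.9526 + (0.21 + 0.2201i))/(2√2) = (0.411 + 0.07782i)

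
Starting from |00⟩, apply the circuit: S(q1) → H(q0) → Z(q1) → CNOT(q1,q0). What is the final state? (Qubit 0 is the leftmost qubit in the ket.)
1/√2|00⟩ + 1/√2|10⟩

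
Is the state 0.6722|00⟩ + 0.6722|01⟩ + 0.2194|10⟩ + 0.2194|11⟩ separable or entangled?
Separable

Writing the state as a|00⟩ + b|01⟩ + c|10⟩ + d|11⟩, it is a product state iff ad − bc = 0.
Here (a, b, c, d) = (0.6722, 0.6722, 0.2194, 0.2194): ad − bc = (0.6722)(0.2194) − (0.6722)(0.2194) = 0, so the state is separable.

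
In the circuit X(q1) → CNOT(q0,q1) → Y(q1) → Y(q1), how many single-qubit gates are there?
3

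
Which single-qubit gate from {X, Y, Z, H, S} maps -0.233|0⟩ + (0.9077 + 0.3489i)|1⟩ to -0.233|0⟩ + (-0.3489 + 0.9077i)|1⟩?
S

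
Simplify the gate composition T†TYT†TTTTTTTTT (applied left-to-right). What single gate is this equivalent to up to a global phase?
Y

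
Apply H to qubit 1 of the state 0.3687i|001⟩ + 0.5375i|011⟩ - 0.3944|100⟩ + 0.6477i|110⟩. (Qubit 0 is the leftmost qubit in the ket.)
0.6408i|001⟩ - 0.1194i|011⟩ + (-0.2789 + 0.458i)|100⟩ + (-0.2789 - 0.458i)|110⟩

H on qubit 1 mixes each pair of kets that differ only in qubit 1: amplitudes (a, b) of (|…0…⟩, |…1…⟩) become ((a + b)/√2, (a − b)/√2). Kets absent from the input have amplitude 0.
(|001⟩, |011⟩): (a, b) = (0.3687i, 0.5375i) → (0.6408i, -0.1194i)
(|100⟩, |110⟩): (a, b) = (-0.3944, 0.6477i) → ((-0.2789 + 0.458i), (-0.2789 - 0.458i))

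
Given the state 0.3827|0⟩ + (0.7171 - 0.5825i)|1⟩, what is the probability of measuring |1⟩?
0.8535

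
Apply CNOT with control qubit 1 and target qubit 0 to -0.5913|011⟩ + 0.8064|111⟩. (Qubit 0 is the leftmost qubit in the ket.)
0.8064|011⟩ - 0.5913|111⟩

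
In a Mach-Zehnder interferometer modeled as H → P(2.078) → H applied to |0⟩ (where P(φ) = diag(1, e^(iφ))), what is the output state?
(0.2571 + 0.4371i)|0⟩ + (0.7429 - 0.4371i)|1⟩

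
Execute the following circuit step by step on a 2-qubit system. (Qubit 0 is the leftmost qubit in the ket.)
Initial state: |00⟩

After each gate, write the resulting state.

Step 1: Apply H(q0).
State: 1/√2|00⟩ + 1/√2|10⟩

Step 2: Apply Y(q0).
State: -(1/√2)i|00⟩ + (1/√2)i|10⟩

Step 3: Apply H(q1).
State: -(1/2)i|00⟩ - (1/2)i|01⟩ + (1/2)i|10⟩ + (1/2)i|11⟩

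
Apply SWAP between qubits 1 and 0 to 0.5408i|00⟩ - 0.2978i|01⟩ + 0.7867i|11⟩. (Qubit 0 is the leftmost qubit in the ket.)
0.5408i|00⟩ - 0.2978i|10⟩ + 0.7867i|11⟩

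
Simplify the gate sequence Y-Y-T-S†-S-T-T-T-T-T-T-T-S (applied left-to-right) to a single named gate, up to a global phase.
S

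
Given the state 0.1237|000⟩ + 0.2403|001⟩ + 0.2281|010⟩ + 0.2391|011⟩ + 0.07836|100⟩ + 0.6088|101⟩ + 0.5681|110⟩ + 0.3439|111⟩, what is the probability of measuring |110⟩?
0.3227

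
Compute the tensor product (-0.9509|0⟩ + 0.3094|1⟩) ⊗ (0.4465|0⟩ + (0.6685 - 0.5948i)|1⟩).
-0.4246|00⟩ + (-0.6357 + 0.5656i)|01⟩ + 0.1381|10⟩ + (0.2068 - 0.184i)|11⟩

amp(|b₁b₂…⟩) = product of the factor amplitudes for bits b₁, b₂, …; only kets whose every factor amplitude is nonzero survive.
|00⟩: (-0.9509)(0.4465) = -0.4246
|01⟩: (-0.9509)(0.6685 - 0.5948i) = (-0.6357 + 0.5656i)
|10⟩: (0.3094)(0.4465) = 0.1381
|11⟩: (0.3094)(0.6685 - 0.5948i) = (0.2068 - 0.184i)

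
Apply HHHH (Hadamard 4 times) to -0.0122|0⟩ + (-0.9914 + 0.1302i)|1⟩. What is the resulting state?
-0.0122|0⟩ + (-0.9914 + 0.1302i)|1⟩

H² = I, so an even number of Hadamards cancels: H^4 = I and the state is unchanged.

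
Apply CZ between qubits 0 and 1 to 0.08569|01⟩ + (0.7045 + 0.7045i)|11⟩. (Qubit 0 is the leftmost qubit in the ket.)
0.08569|01⟩ + (-0.7045 - 0.7045i)|11⟩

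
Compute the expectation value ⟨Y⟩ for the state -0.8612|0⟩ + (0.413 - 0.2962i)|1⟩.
0.5102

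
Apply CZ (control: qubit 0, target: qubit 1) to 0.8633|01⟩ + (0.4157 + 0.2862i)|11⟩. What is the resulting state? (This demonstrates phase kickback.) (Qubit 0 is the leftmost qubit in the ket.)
0.8633|01⟩ + (-0.4157 - 0.2862i)|11⟩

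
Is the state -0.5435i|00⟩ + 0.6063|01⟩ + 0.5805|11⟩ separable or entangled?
Entangled

Writing the state as a|00⟩ + b|01⟩ + c|10⟩ + d|11⟩, it is a product state iff ad − bc = 0.
Here (a, b, c, d) = (-0.5435i, 0.6063, 0, 0.5805): ad − bc = (-0.5435i)(0.5805) − (0.6063)(0) = -0.3155i ≠ 0, so the state is entangled.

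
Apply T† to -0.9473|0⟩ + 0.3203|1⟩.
-0.9473|0⟩ + (0.2265 - 0.2265i)|1⟩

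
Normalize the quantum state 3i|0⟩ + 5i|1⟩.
0.5145i|0⟩ + 0.8575i|1⟩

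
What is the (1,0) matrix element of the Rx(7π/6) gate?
-0.9659i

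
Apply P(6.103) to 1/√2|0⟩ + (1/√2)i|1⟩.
1/√2|0⟩ + (0.1267 + 0.6957i)|1⟩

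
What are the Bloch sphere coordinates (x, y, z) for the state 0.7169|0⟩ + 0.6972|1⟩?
(0.9996, 0, 0.02786)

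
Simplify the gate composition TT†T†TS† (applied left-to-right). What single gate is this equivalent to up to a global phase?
S†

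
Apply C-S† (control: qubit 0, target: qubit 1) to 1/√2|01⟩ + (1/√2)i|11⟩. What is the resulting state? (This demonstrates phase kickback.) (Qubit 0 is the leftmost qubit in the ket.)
1/√2|01⟩ + 1/√2|11⟩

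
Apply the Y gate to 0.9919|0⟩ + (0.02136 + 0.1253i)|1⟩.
(0.1253 - 0.02136i)|0⟩ + 0.9919i|1⟩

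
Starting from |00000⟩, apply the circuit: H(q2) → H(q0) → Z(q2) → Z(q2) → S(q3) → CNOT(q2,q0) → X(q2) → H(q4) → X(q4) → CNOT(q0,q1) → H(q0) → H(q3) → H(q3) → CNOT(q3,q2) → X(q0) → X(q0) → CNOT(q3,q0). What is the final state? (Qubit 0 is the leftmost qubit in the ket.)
0.25|00000⟩ + 0.25|00001⟩ + 0.25|00100⟩ + 0.25|00101⟩ + 0.25|01000⟩ + 0.25|01001⟩ + 0.25|01100⟩ + 0.25|01101⟩ + 0.25|10000⟩ + 0.25|10001⟩ + 0.25|10100⟩ + 0.25|10101⟩ - 0.25|11000⟩ - 0.25|11001⟩ - 0.25|11100⟩ - 0.25|11101⟩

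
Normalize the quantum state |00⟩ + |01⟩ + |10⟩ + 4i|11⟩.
0.2294|00⟩ + 0.2294|01⟩ + 0.2294|10⟩ + 0.9177i|11⟩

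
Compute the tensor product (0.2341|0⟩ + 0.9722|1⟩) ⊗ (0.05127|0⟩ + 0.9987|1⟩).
0.012|00⟩ + 0.2338|01⟩ + 0.04984|10⟩ + 0.9709|11⟩

amp(|b₁b₂…⟩) = product of the factor amplitudes for bits b₁, b₂, …; only kets whose every factor amplitude is nonzero survive.
|00⟩: (0.2341)(0.05127) = 0.012
|01⟩: (0.2341)(0.9987) = 0.2338
|10⟩: (0.9722)(0.05127) = 0.04984
|11⟩: (0.9722)(0.9987) = 0.9709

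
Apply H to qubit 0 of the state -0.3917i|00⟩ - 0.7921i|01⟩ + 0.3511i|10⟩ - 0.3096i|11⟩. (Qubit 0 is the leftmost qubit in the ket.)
-0.02871i|00⟩ - 0.779i|01⟩ - 0.5252i|10⟩ - 0.3412i|11⟩

H on qubit 0 mixes each pair of kets that differ only in qubit 0: amplitudes (a, b) of (|…0…⟩, |…1…⟩) become ((a + b)/√2, (a − b)/√2). Kets absent from the input have amplitude 0.
(|00⟩, |10⟩): (a, b) = (-0.3917i, 0.3511i) → (-0.02871i, -0.5252i)
(|01⟩, |11⟩): (a, b) = (-0.7921i, -0.3096i) → (-0.779i, -0.3412i)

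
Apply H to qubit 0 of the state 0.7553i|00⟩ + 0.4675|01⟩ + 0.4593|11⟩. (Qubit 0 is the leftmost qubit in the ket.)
0.5341i|00⟩ + 0.6553|01⟩ + 0.5341i|10⟩ + 0.005798|11⟩

H on qubit 0 mixes each pair of kets that differ only in qubit 0: amplitudes (a, b) of (|…0…⟩, |…1…⟩) become ((a + b)/√2, (a − b)/√2). Kets absent from the input have amplitude 0.
(|00⟩, |10⟩): (a, b) = (0.7553i, 0) → (0.5341i, 0.5341i)
(|01⟩, |11⟩): (a, b) = (0.4675, 0.4593) → (0.6553, 0.005798)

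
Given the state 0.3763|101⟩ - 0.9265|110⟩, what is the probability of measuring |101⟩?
0.1416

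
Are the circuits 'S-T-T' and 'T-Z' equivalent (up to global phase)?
No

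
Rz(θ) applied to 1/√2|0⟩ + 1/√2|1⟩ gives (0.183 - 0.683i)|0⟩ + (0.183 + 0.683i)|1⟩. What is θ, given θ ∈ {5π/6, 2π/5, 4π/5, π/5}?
5π/6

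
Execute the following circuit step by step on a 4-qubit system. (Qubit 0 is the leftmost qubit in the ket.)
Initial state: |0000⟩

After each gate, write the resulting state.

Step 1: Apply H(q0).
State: 1/√2|0000⟩ + 1/√2|1000⟩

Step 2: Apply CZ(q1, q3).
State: 1/√2|0000⟩ + 1/√2|1000⟩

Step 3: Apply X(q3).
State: 1/√2|0001⟩ + 1/√2|1001⟩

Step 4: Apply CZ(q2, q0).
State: 1/√2|0001⟩ + 1/√2|1001⟩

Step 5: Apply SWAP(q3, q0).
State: 1/√2|1000⟩ + 1/√2|1001⟩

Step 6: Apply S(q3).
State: 1/√2|1000⟩ + (1/√2)i|1001⟩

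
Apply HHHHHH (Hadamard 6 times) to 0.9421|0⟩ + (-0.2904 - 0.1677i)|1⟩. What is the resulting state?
0.9421|0⟩ + (-0.2904 - 0.1677i)|1⟩

H² = I, so an even number of Hadamards cancels: H^6 = I and the state is unchanged.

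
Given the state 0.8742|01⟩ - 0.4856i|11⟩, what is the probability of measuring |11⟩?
0.2358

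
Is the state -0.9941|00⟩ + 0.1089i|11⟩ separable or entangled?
Entangled

Writing the state as a|00⟩ + b|01⟩ + c|10⟩ + d|11⟩, it is a product state iff ad − bc = 0.
Here (a, b, c, d) = (-0.9941, 0, 0, 0.1089i): ad − bc = (-0.9941)(0.1089i) − (0)(0) = -0.1083i ≠ 0, so the state is entangled.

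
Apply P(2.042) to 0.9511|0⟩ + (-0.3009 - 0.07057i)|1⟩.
0.9511|0⟩ + (0.1995 - 0.2361i)|1⟩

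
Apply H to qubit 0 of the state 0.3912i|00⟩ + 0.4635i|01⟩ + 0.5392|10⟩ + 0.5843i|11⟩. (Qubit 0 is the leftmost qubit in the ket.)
(0.3813 + 0.2766i)|00⟩ + 0.7409i|01⟩ + (-0.3813 + 0.2766i)|10⟩ - 0.08542i|11⟩

H on qubit 0 mixes each pair of kets that differ only in qubit 0: amplitudes (a, b) of (|…0…⟩, |…1…⟩) become ((a + b)/√2, (a − b)/√2). Kets absent from the input have amplitude 0.
(|00⟩, |10⟩): (a, b) = (0.3912i, 0.5392) → ((0.3813 + 0.2766i), (-0.3813 + 0.2766i))
(|01⟩, |11⟩): (a, b) = (0.4635i, 0.5843i) → (0.7409i, -0.08542i)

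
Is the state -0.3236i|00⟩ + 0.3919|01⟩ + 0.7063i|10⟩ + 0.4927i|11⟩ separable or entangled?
Entangled

Writing the state as a|00⟩ + b|01⟩ + c|10⟩ + d|11⟩, it is a product state iff ad − bc = 0.
Here (a, b, c, d) = (-0.3236i, 0.3919, 0.7063i, 0.4927i): ad − bc = (-0.3236i)(0.4927i) − (0.3919)(0.7063i) = (0.1594 - 0.2768i) ≠ 0, so the state is entangled.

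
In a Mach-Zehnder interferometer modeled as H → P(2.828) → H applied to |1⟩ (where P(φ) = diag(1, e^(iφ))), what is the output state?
(0.9756 - 0.1542i)|0⟩ + (0.02438 + 0.1542i)|1⟩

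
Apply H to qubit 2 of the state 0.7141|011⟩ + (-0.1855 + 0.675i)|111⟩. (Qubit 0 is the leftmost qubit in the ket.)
0.5049|010⟩ - 0.5049|011⟩ + (-0.1312 + 0.4773i)|110⟩ + (0.1312 - 0.4773i)|111⟩

H on qubit 2 mixes each pair of kets that differ only in qubit 2: amplitudes (a, b) of (|…0…⟩, |…1…⟩) become ((a + b)/√2, (a − b)/√2). Kets absent from the input have amplitude 0.
(|010⟩, |011⟩): (a, b) = (0, 0.7141) → (0.5049, -0.5049)
(|110⟩, |111⟩): (a, b) = (0, (-0.1855 + 0.675i)) → ((-0.1312 + 0.4773i), (0.1312 - 0.4773i))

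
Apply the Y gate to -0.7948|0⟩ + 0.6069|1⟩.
-0.6069i|0⟩ - 0.7948i|1⟩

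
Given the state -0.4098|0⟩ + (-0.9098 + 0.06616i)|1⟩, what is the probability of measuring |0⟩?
0.1679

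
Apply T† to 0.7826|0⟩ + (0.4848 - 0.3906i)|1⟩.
0.7826|0⟩ + (0.06661 - 0.619i)|1⟩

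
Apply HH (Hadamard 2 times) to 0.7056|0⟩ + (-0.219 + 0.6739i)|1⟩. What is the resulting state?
0.7056|0⟩ + (-0.219 + 0.6739i)|1⟩

H² = I, so an even number of Hadamards cancels: H^2 = I and the state is unchanged.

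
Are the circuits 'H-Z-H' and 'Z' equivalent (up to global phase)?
No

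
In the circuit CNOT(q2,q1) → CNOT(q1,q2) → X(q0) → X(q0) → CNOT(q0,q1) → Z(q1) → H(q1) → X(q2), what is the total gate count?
8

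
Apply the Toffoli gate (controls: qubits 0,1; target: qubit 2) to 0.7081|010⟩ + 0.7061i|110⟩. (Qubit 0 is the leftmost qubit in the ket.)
0.7081|010⟩ + 0.7061i|111⟩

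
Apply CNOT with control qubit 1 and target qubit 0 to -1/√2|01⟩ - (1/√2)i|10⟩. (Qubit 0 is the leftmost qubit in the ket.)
-(1/√2)i|10⟩ - 1/√2|11⟩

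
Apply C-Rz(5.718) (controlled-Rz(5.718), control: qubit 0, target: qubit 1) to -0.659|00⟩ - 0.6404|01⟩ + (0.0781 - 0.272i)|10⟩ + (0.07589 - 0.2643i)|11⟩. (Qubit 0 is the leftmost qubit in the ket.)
-0.659|00⟩ - 0.6404|01⟩ + (-0.1508 + 0.2394i)|10⟩ + (0.0008192 + 0.275i)|11⟩

C-Rz(5.718) leaves the control-|0⟩ kets |00⟩, |01⟩ unchanged and applies Rz(5.718) to qubit 1 on the control-|1⟩ pair (|10⟩, |11⟩).
Rz(5.718) = [[e^(−iθ/2), 0], [0, e^(iθ/2)]] with e^(±iθ/2) = cos(θ/2) ± i·sin(θ/2); θ = 5.718, cos(θ/2) ≈ -0.960336, sin(θ/2) ≈ 0.278846.
With a = amp(|10⟩) = (0.0781 - 0.272i) and b = amp(|11⟩) = (0.07589 - 0.2643i):
new amp(|10⟩) = (-0.960336 - 0.278846i)·a = (-0.1508 + 0.2394i)
new amp(|11⟩) = (-0.960336 + 0.278846i)·b = (0.0008192 + 0.275i)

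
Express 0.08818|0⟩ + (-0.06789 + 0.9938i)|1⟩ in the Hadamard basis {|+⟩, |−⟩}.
(0.01435 + 0.7027i)|+⟩ + (0.1104 - 0.7027i)|−⟩

With |ψ⟩ = α|0⟩ + β|1⟩, the Hadamard-basis coefficients are ⟨+|ψ⟩ = (α + β)/√2 and ⟨−|ψ⟩ = (α − β)/√2.
Here α = 0.08818, β = (-0.06789 + 0.9938i): (α + β)/√2 = (0.01435 + 0.7027i), (α − β)/√2 = (0.1104 - 0.7027i).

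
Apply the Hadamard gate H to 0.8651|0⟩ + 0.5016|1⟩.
0.9664|0⟩ + 0.257|1⟩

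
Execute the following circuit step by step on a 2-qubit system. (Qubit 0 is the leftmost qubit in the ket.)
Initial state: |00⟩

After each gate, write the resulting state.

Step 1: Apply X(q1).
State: |01⟩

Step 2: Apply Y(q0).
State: i|11⟩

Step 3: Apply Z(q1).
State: -i|11⟩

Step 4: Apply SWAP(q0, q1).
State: -i|11⟩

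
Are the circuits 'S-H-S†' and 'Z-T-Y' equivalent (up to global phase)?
No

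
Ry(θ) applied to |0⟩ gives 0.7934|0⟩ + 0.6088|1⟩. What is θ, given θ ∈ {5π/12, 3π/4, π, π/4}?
5π/12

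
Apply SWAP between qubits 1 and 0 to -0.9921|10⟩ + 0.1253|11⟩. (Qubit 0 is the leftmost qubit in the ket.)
-0.9921|01⟩ + 0.1253|11⟩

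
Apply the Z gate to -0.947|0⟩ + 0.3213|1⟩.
-0.947|0⟩ - 0.3213|1⟩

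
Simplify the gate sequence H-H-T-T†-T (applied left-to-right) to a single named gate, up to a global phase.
T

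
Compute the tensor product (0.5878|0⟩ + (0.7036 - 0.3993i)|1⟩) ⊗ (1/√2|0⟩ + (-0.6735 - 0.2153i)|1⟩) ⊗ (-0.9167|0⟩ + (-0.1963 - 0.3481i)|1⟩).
-0.381|000⟩ + (-0.08159 - 0.1447i)|001⟩ + (0.3629 + 0.116i)|010⟩ + (0.03366 + 0.1626i)|011⟩ + (-0.4561 + 0.2588i)|100⟩ + (-0.1959 - 0.1178i)|101⟩ + (0.5132 - 0.1077i)|110⟩ + (0.1508 + 0.1718i)|111⟩

amp(|b₁b₂…⟩) = product of the factor amplitudes for bits b₁, b₂, …; only kets whose every factor amplitude is nonzero survive.
|000⟩: (0.5878)(1/√2)(-0.9167) = -0.381
|001⟩: (0.5878)(1/√2)(-0.1963 - 0.3481i) = (-0.08159 - 0.1447i)
|010⟩: (0.5878)(-0.6735 - 0.2153i)(-0.9167) = (0.3629 + 0.116i)
|011⟩: (0.5878)(-0.6735 - 0.2153i)(-0.1963 - 0.3481i) = (0.03366 + 0.1626i)
|100⟩: (0.7036 - 0.3993i)(1/√2)(-0.9167) = (-0.4561 + 0.2588i)
|101⟩: (0.7036 - 0.3993i)(1/√2)(-0.1963 - 0.3481i) = (-0.1959 - 0.1178i)
|110⟩: (0.7036 - 0.3993i)(-0.6735 - 0.2153i)(-0.9167) = (0.5132 - 0.1077i)
|111⟩: (0.7036 - 0.3993i)(-0.6735 - 0.2153i)(-0.1963 - 0.3481i) = (0.1508 + 0.1718i)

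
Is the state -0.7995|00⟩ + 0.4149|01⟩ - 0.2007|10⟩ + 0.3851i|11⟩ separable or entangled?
Entangled

Writing the state as a|00⟩ + b|01⟩ + c|10⟩ + d|11⟩, it is a product state iff ad − bc = 0.
Here (a, b, c, d) = (-0.7995, 0.4149, -0.2007, 0.3851i): ad − bc = (-0.7995)(0.3851i) − (0.4149)(-0.2007) = (0.08327 - 0.3079i) ≠ 0, so the state is entangled.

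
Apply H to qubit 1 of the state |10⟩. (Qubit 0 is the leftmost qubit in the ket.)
1/√2|10⟩ + 1/√2|11⟩

H on qubit 1 mixes each pair of kets that differ only in qubit 1: amplitudes (a, b) of (|…0…⟩, |…1…⟩) become ((a + b)/√2, (a − b)/√2). Kets absent from the input have amplitude 0.
(|10⟩, |11⟩): (a, b) = (1, 0) → (1/√2, 1/√2)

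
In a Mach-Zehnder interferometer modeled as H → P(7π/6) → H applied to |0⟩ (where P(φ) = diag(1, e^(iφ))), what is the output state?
(0.06699 - 0.25i)|0⟩ + (0.933 + 0.25i)|1⟩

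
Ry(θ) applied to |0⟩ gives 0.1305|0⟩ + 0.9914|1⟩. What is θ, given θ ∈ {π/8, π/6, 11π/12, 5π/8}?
11π/12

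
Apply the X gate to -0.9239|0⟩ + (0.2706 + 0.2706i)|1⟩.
(0.2706 + 0.2706i)|0⟩ - 0.9239|1⟩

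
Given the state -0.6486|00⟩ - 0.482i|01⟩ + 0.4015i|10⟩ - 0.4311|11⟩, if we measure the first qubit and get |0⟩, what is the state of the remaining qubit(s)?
-0.8026|0⟩ - 0.5965i|1⟩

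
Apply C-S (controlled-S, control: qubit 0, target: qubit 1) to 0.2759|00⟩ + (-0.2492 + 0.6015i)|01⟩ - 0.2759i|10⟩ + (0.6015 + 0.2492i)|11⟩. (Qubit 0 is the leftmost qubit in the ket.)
0.2759|00⟩ + (-0.2492 + 0.6015i)|01⟩ - 0.2759i|10⟩ + (-0.2492 + 0.6015i)|11⟩

C-S leaves the control-|0⟩ kets |00⟩, |01⟩ unchanged and applies S to qubit 1 on the control-|1⟩ pair (|10⟩, |11⟩).
S = [[1, 0], [0, i]].
With a = amp(|10⟩) = -0.2759i and b = amp(|11⟩) = (0.6015 + 0.2492i):
new amp(|10⟩) = (1)·a = -0.2759i
new amp(|11⟩) = (i)·b = (-0.2492 + 0.6015i)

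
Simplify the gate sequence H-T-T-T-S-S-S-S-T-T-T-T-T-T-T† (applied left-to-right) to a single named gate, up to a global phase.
H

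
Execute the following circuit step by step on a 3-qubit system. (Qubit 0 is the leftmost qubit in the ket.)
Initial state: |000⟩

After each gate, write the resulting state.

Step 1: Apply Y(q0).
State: i|100⟩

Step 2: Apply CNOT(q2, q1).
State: i|100⟩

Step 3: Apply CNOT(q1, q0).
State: i|100⟩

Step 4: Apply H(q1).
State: (1/√2)i|100⟩ + (1/√2)i|110⟩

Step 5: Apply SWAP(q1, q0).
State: (1/√2)i|010⟩ + (1/√2)i|110⟩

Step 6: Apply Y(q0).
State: 1/√2|010⟩ - 1/√2|110⟩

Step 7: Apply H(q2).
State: 1/2|010⟩ + 1/2|011⟩ - 1/2|110⟩ - 1/2|111⟩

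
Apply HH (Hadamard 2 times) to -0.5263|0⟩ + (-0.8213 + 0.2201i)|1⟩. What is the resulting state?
-0.5263|0⟩ + (-0.8213 + 0.2201i)|1⟩

H² = I, so an even number of Hadamards cancels: H^2 = I and the state is unchanged.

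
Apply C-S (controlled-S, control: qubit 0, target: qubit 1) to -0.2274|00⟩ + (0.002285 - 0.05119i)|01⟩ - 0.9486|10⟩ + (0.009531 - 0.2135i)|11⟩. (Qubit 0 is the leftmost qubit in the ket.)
-0.2274|00⟩ + (0.002285 - 0.05119i)|01⟩ - 0.9486|10⟩ + (0.2135 + 0.009531i)|11⟩

C-S leaves the control-|0⟩ kets |00⟩, |01⟩ unchanged and applies S to qubit 1 on the control-|1⟩ pair (|10⟩, |11⟩).
S = [[1, 0], [0, i]].
With a = amp(|10⟩) = -0.9486 and b = amp(|11⟩) = (0.009531 - 0.2135i):
new amp(|10⟩) = (1)·a = -0.9486
new amp(|11⟩) = (i)·b = (0.2135 + 0.009531i)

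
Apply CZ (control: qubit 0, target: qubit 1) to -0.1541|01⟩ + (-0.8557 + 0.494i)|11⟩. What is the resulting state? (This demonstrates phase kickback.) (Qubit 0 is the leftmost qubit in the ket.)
-0.1541|01⟩ + (0.8557 - 0.494i)|11⟩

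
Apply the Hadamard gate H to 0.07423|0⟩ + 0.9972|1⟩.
0.7576|0⟩ - 0.6526|1⟩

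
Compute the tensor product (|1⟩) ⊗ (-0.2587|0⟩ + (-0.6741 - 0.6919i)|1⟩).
-0.2587|10⟩ + (-0.6741 - 0.6919i)|11⟩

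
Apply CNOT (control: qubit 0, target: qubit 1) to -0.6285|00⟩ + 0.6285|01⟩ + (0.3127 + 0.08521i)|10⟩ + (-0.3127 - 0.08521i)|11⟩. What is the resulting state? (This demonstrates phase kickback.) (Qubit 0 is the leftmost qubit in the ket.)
-0.6285|00⟩ + 0.6285|01⟩ + (-0.3127 - 0.08521i)|10⟩ + (0.3127 + 0.08521i)|11⟩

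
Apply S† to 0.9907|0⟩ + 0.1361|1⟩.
0.9907|0⟩ - 0.1361i|1⟩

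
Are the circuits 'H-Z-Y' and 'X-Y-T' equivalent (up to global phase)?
No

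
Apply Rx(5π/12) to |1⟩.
-0.6088i|0⟩ + 0.7934|1⟩

Rx(5π/12) = [[cos(θ/2), −i·sin(θ/2)], [−i·sin(θ/2), cos(θ/2)]]; θ = 5π/12, cos(θ/2) ≈ 0.793353, sin(θ/2) ≈ 0.608761.
With a = amp(|0⟩) = 0 and b = amp(|1⟩) = 1:
new amp(|0⟩) = (0.793353)·a + (-0.608761i)·b = -0.6088i
new amp(|1⟩) = (-0.608761i)·a + (0.793353)·b = 0.7934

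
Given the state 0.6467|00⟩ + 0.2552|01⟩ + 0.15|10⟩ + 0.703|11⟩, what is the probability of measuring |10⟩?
0.0225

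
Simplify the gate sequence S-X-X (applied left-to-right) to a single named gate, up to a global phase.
S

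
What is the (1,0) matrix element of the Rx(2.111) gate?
-0.8701i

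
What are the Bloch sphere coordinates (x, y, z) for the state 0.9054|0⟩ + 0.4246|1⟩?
(0.7689, 0, 0.6395)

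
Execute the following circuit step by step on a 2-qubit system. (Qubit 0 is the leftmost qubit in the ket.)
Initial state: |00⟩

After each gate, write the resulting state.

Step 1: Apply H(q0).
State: 1/√2|00⟩ + 1/√2|10⟩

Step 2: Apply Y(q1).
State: (1/√2)i|01⟩ + (1/√2)i|11⟩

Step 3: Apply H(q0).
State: i|01⟩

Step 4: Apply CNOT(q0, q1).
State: i|01⟩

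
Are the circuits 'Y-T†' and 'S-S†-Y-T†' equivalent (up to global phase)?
Yes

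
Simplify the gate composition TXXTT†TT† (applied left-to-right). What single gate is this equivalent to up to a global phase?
T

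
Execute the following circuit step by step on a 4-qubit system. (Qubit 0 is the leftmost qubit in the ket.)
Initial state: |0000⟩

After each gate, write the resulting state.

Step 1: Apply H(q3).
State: 1/√2|0000⟩ + 1/√2|0001⟩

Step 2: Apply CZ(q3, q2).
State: 1/√2|0000⟩ + 1/√2|0001⟩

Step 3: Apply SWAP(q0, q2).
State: 1/√2|0000⟩ + 1/√2|0001⟩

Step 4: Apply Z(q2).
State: 1/√2|0000⟩ + 1/√2|0001⟩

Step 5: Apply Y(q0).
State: (1/√2)i|1000⟩ + (1/√2)i|1001⟩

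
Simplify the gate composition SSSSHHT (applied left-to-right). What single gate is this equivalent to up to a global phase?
T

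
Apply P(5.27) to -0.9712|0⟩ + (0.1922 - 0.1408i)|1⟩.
-0.9712|0⟩ + (-0.01777 - 0.2376i)|1⟩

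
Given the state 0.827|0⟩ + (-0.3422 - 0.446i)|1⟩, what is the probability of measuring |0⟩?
0.6839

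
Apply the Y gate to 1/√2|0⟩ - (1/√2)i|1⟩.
-1/√2|0⟩ + (1/√2)i|1⟩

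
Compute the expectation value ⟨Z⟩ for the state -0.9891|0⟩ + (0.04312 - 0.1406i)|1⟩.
0.9567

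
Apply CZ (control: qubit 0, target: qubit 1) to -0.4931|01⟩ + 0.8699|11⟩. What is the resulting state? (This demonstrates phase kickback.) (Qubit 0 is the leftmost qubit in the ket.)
-0.4931|01⟩ - 0.8699|11⟩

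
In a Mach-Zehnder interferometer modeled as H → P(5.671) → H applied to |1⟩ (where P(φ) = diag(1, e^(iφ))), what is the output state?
(0.0908 + 0.2873i)|0⟩ + (0.9092 - 0.2873i)|1⟩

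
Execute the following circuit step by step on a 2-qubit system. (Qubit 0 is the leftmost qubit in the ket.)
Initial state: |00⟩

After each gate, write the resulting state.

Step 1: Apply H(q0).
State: 1/√2|00⟩ + 1/√2|10⟩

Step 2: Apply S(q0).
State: 1/√2|00⟩ + (1/√2)i|10⟩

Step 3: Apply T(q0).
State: 1/√2|00⟩ + (-1/2 + (1/2)i)|10⟩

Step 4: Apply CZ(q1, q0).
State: 1/√2|00⟩ + (-1/2 + (1/2)i)|10⟩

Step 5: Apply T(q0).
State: 1/√2|00⟩ - 1/√2|10⟩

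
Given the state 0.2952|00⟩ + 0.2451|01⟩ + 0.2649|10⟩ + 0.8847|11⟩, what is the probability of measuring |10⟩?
0.07017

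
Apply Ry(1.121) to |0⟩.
0.847|0⟩ + 0.5316|1⟩

Ry(1.121) = [[cos(θ/2), −sin(θ/2)], [sin(θ/2), cos(θ/2)]]; θ = 1.121, cos(θ/2) ≈ 0.846989, sin(θ/2) ≈ 0.53161.
With a = amp(|0⟩) = 1 and b = amp(|1⟩) = 0:
new amp(|0⟩) = (0.846989)·a + (-0.53161)·b = 0.847
new amp(|1⟩) = (0.53161)·a + (0.846989)·b = 0.5316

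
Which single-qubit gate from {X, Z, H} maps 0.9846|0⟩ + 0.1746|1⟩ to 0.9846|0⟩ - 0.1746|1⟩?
Z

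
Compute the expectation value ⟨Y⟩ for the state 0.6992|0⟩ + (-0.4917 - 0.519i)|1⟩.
-0.7258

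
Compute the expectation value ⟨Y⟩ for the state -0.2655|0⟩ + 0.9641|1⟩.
0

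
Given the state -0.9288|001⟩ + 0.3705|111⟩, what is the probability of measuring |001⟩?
0.8627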